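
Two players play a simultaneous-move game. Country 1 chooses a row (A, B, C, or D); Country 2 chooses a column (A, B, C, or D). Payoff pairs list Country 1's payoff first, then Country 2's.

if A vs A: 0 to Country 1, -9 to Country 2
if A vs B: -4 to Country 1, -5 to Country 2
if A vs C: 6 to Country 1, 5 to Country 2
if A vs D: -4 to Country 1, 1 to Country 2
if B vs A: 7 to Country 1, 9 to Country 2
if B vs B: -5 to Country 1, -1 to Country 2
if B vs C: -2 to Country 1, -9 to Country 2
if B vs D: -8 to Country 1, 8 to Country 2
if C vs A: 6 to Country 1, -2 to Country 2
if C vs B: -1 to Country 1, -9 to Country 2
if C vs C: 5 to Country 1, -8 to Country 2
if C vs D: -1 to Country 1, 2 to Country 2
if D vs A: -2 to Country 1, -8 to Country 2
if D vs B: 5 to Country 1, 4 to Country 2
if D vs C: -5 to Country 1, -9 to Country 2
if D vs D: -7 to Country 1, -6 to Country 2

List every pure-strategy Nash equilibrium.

Find each player's best response to every opponent strategy; NE are the intersections.
Country 1's best responses — vs A: B (payoff 7); vs B: D (payoff 5); vs C: A (payoff 6); vs D: C (payoff -1).
Country 2's best responses — vs A: C (payoff 5); vs B: A (payoff 9); vs C: D (payoff 2); vs D: B (payoff 4).
Mutual best responses occur at (A, C), (B, A), (C, D), and (D, B); at each, neither player gains by switching.

(A, C), (B, A), (C, D), and (D, B)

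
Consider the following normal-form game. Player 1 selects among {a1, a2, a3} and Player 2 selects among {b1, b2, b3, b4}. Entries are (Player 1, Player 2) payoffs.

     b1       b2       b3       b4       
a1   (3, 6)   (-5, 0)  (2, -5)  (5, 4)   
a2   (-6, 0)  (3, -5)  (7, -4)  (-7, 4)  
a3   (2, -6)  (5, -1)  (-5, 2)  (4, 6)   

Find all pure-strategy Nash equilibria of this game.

(a1, b1)

Find each player's best response to every opponent strategy; NE are the intersections.
Player 1's best responses — vs b1: a1 (payoff 3); vs b2: a3 (payoff 5); vs b3: a2 (payoff 7); vs b4: a1 (payoff 5).
Player 2's best responses — vs a1: b1 (payoff 6); vs a2: b4 (payoff 4); vs a3: b4 (payoff 6).
The only mutual best response is (a1, b1); neither player gains by switching there.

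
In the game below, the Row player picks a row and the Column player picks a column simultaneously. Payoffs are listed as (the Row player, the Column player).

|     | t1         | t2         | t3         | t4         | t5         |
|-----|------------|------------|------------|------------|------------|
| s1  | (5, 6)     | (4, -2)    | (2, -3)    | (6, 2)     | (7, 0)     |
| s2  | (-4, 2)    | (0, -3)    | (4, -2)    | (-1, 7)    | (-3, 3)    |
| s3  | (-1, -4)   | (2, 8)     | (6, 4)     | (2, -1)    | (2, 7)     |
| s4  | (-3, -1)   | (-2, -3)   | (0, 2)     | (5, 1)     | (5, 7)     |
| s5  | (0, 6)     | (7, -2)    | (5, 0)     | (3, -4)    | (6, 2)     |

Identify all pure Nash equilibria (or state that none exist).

Find each player's best response to every opponent strategy; NE are the intersections.
The Row player's best responses — vs t1: s1 (payoff 5); vs t2: s5 (payoff 7); vs t3: s3 (payoff 6); vs t4: s1 (payoff 6); vs t5: s1 (payoff 7).
The Column player's best responses — vs s1: t1 (payoff 6); vs s2: t4 (payoff 7); vs s3: t2 (payoff 8); vs s4: t5 (payoff 7); vs s5: t1 (payoff 6).
The only mutual best response is (s1, t1); neither player gains by switching there.

(s1, t1)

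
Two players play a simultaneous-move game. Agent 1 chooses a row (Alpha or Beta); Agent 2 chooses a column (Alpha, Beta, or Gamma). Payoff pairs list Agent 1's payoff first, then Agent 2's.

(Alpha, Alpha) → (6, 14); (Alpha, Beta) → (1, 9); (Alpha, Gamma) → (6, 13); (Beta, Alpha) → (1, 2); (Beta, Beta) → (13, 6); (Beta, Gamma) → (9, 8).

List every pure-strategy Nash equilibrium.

(Alpha, Alpha) and (Beta, Gamma)

A profile is a Nash equilibrium when each player is best-responding to the other.
Agent 1's best responses — vs Alpha: Alpha (payoff 6); vs Beta: Beta (payoff 13); vs Gamma: Beta (payoff 9).
Agent 2's best responses — vs Alpha: Alpha (payoff 14); vs Beta: Gamma (payoff 8).
Mutual best responses occur at (Alpha, Alpha) and (Beta, Gamma); at each, neither player gains by switching.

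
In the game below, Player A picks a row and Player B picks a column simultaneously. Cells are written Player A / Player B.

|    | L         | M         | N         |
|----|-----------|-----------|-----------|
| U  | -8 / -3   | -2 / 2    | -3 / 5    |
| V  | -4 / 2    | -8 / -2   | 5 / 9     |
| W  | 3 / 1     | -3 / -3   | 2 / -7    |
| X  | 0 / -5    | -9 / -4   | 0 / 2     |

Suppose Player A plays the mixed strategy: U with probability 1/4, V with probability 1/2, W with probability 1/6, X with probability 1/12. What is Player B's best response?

Player B's best reply maximizes expected payoff against the mix.
L: (1/4)·(-3) + (1/2)·2 + (1/6)·1 + (1/12)·(-5) = 0
M: (1/4)·2 + (1/2)·(-2) + (1/6)·(-3) + (1/12)·(-4) = -4/3
N: (1/4)·5 + (1/2)·9 + (1/6)·(-7) + (1/12)·2 = 19/4
Highest expected payoff is 19/4, from N.

N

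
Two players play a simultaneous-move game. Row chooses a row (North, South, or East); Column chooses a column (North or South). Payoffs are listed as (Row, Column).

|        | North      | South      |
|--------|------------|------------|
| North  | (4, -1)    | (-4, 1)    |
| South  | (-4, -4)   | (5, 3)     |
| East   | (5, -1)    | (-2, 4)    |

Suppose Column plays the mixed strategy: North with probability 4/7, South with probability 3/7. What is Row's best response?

East

Compute Row's expected payoff from each pure strategy against the given mix.
North: (4/7)·4 + (3/7)·(-4) = 4/7
South: (4/7)·(-4) + (3/7)·5 = -1/7
East: (4/7)·5 + (3/7)·(-2) = 2
Highest expected payoff is 2, from East.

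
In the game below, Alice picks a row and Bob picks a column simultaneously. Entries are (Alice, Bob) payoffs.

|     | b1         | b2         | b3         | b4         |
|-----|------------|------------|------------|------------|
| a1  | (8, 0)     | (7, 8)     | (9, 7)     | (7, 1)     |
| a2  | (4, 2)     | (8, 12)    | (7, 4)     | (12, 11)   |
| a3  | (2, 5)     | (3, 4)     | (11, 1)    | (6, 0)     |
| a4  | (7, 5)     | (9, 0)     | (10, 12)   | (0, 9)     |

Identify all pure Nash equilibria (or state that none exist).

No pure-strategy Nash equilibrium

Check mutual best responses: a cell is a NE iff neither player can gain by unilaterally deviating.
Alice's best responses — vs b1: a1 (payoff 8); vs b2: a4 (payoff 9); vs b3: a3 (payoff 11); vs b4: a2 (payoff 12).
Bob's best responses — vs a1: b2 (payoff 8); vs a2: b2 (payoff 12); vs a3: b1 (payoff 5); vs a4: b3 (payoff 12).
No cell has both players best-responding. For instance, Alice's best reply to b3 is a3, but against a3 Bob prefers b1 over b3.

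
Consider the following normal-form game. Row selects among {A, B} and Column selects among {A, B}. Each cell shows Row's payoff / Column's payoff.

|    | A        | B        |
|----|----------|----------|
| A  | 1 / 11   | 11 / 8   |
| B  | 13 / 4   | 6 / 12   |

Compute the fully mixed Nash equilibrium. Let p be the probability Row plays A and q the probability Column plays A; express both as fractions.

In a mixed NE each player is indifferent between their pure strategies, so the opponent's mix sets the indifference.
Column indifferent between A and B: p·11 + (1−p)·4 = p·8 + (1−p)·12 ⟹ 4 + 7p = 12 + (-4)p ⟹ p = 8/11.
Row indifferent between A and B: q·1 + (1−q)·11 = q·13 + (1−q)·6 ⟹ 11 + (-10)q = 6 + 7q ⟹ q = 5/17.

p = 8/11, q = 5/17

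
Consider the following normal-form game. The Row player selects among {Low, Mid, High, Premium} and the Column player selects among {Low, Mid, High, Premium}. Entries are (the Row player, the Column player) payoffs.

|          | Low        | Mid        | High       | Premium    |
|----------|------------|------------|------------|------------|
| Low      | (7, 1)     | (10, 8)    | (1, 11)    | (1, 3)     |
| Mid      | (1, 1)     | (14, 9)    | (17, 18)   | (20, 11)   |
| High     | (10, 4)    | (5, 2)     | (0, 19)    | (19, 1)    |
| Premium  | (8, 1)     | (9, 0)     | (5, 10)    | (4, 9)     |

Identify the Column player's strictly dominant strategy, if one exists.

Check whether one of the Column player's strategies beats all alternatives regardless of what the opponent does.
High strictly dominates: vs Low: 11 > each of {1, 8, 3}; vs Mid: 18 > each of {1, 9, 11}; vs High: 19 > each of {4, 2, 1}; vs Premium: 10 > each of {1, 0, 9}.

High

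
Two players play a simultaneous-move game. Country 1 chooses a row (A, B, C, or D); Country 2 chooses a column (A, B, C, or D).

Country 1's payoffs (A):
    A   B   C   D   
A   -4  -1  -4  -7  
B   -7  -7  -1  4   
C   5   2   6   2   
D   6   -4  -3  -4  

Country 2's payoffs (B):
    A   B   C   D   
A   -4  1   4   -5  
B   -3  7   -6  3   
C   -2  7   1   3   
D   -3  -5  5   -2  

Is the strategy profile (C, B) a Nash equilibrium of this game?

Holding Country 2 at B: Country 1 gets 2 from C, versus -1 from A, -7 from B, -4 from D. No profitable deviation for Country 1.
Holding Country 1 at C: Country 2 gets 7 from B, versus -2 from A, 1 from C, 3 from D. No profitable deviation for Country 2 either.

Yes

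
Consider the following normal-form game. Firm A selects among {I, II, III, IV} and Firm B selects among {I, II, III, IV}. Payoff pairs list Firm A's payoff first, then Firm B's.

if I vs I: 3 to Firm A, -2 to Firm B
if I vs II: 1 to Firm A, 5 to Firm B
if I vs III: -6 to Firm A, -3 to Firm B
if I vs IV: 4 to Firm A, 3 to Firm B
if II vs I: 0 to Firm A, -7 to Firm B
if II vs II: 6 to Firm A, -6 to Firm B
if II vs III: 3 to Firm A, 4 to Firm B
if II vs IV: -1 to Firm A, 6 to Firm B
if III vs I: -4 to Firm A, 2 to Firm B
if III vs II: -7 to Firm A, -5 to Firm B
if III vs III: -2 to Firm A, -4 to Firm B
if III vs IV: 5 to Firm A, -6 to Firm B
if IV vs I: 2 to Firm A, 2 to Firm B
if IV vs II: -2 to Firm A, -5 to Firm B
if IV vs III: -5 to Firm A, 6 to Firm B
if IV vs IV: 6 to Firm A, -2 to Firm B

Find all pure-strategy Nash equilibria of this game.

Find each player's best response to every opponent strategy; NE are the intersections.
Firm A's best responses — vs I: I (payoff 3); vs II: II (payoff 6); vs III: II (payoff 3); vs IV: IV (payoff 6).
Firm B's best responses — vs I: II (payoff 5); vs II: IV (payoff 6); vs III: I (payoff 2); vs IV: III (payoff 6).
No cell has both players best-responding. For instance, Firm A's best reply to II is II, but against II Firm B prefers IV over II.

None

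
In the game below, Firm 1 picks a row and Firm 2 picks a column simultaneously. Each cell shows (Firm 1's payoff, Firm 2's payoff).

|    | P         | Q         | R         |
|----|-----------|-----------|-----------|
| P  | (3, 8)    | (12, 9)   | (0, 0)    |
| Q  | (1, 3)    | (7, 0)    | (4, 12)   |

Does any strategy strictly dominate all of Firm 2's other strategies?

A strategy is strictly dominant if it gives Firm 2 a strictly higher payoff than every other strategy, against every choice by the opponent.
P is not dominant: against P, Q gives 9 > 8.
Q is not dominant: against Q, P gives 3 > 0.
R is not dominant: against P, P gives 8 > 0.
No single strategy is best against every opponent action.

No strictly dominant strategy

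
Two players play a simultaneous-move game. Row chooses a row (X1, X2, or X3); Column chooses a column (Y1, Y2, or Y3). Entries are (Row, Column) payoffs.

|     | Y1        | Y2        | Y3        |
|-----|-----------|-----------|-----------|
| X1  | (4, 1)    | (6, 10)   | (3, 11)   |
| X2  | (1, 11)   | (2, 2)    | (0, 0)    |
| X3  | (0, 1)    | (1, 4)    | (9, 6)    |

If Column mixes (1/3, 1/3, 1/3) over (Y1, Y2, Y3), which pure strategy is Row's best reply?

X1

Row's best reply maximizes expected payoff against the mix.
X1: (1/3)·4 + (1/3)·6 + (1/3)·3 = 13/3
X2: (1/3)·1 + (1/3)·2 + (1/3)·0 = 1
X3: (1/3)·0 + (1/3)·1 + (1/3)·9 = 10/3
Highest expected payoff is 13/3, from X1.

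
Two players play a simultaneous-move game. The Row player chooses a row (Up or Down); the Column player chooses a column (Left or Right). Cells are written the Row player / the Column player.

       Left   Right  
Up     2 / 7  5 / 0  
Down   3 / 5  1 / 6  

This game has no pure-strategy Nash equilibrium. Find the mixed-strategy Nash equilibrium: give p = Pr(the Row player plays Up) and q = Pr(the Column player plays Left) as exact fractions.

p = 1/8, q = 4/5

In a mixed NE each player is indifferent between their pure strategies, so the opponent's mix sets the indifference.
The Column player indifferent between Left and Right: p·7 + (1−p)·5 = p·0 + (1−p)·6 ⟹ 5 + 2p = 6 + (-6)p ⟹ p = 1/8.
The Row player indifferent between Up and Down: q·2 + (1−q)·5 = q·3 + (1−q)·1 ⟹ 5 + (-3)q = 1 + 2q ⟹ q = 4/5.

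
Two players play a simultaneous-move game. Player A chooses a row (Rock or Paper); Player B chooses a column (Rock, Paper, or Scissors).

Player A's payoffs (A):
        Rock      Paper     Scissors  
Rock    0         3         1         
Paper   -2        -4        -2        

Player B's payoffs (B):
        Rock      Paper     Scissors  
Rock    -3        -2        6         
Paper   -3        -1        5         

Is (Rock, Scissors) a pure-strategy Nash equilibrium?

Holding Player B at Scissors: Player A gets 1 from Rock, versus -2 from Paper. No profitable deviation for Player A.
Holding Player A at Rock: Player B gets 6 from Scissors, versus -3 from Rock, -2 from Paper. No profitable deviation for Player B either.

Yes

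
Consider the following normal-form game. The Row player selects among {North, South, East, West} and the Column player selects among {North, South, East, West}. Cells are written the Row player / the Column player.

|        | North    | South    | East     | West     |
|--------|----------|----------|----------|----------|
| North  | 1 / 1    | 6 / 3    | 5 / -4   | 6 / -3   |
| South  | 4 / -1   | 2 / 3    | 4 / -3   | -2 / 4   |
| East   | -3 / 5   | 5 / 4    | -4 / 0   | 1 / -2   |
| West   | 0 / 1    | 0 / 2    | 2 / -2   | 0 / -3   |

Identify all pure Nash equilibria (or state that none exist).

Check mutual best responses: a cell is a NE iff neither player can gain by unilaterally deviating.
The Row player's best responses — vs North: South (payoff 4); vs South: North (payoff 6); vs East: North (payoff 5); vs West: North (payoff 6).
The Column player's best responses — vs North: South (payoff 3); vs South: West (payoff 4); vs East: North (payoff 5); vs West: South (payoff 2).
The only mutual best response is (North, South); neither player gains by switching there.

(North, South)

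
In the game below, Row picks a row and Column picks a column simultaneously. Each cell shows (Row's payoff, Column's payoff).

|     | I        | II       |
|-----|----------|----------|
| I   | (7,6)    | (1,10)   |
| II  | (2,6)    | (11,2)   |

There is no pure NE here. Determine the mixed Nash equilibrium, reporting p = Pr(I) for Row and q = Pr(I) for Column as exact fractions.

p = 1/2, q = 2/3

In a mixed NE each player is indifferent between their pure strategies, so the opponent's mix sets the indifference.
Column indifferent between I and II: p·6 + (1−p)·6 = p·10 + (1−p)·2 ⟹ 6 + 0p = 2 + 8p ⟹ p = 1/2.
Row indifferent between I and II: q·7 + (1−q)·1 = q·2 + (1−q)·11 ⟹ 1 + 6q = 11 + (-9)q ⟹ q = 2/3.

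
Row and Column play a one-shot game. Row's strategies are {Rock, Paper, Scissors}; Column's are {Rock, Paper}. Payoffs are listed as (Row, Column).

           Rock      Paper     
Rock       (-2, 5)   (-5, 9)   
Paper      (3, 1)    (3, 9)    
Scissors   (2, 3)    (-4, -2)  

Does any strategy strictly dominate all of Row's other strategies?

Paper

Check whether one of Row's strategies beats all alternatives regardless of what the opponent does.
Paper strictly dominates: vs Rock: 3 > each of {-2, 2}; vs Paper: 3 > each of {-5, -4}.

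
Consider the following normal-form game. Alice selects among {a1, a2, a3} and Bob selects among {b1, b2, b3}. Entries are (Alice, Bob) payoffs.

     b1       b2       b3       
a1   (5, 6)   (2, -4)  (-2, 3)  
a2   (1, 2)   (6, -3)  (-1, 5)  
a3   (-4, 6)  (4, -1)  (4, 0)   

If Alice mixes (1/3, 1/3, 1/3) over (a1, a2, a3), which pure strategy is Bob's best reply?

b1

Bob's best reply maximizes expected payoff against the mix.
b1: (1/3)·6 + (1/3)·2 + (1/3)·6 = 14/3
b2: (1/3)·(-4) + (1/3)·(-3) + (1/3)·(-1) = -8/3
b3: (1/3)·3 + (1/3)·5 + (1/3)·0 = 8/3
Highest expected payoff is 14/3, from b1.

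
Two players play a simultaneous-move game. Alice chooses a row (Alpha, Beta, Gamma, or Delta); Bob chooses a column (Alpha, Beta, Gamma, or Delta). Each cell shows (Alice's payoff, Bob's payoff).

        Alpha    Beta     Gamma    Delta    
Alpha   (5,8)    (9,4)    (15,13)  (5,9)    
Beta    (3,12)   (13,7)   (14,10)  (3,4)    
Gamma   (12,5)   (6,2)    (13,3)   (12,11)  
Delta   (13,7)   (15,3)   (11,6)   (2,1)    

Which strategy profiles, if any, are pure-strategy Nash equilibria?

(Alpha, Gamma), (Gamma, Delta), and (Delta, Alpha)

Check mutual best responses: a cell is a NE iff neither player can gain by unilaterally deviating.
Alice's best responses — vs Alpha: Delta (payoff 13); vs Beta: Delta (payoff 15); vs Gamma: Alpha (payoff 15); vs Delta: Gamma (payoff 12).
Bob's best responses — vs Alpha: Gamma (payoff 13); vs Beta: Alpha (payoff 12); vs Gamma: Delta (payoff 11); vs Delta: Alpha (payoff 7).
Mutual best responses occur at (Alpha, Gamma), (Gamma, Delta), and (Delta, Alpha); at each, neither player gains by switching.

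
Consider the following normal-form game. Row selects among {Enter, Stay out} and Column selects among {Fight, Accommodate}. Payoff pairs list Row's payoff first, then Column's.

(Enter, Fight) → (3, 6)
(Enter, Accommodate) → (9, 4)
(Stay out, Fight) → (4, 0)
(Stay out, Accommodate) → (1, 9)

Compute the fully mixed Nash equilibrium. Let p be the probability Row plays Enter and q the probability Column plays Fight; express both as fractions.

Each player's mixing probability is pinned down by making the *other* player indifferent.
Column indifferent between Fight and Accommodate: p·6 + (1−p)·0 = p·4 + (1−p)·9 ⟹ 0 + 6p = 9 + (-5)p ⟹ p = 9/11.
Row indifferent between Enter and Stay out: q·3 + (1−q)·9 = q·4 + (1−q)·1 ⟹ 9 + (-6)q = 1 + 3q ⟹ q = 8/9.

p = 9/11, q = 8/9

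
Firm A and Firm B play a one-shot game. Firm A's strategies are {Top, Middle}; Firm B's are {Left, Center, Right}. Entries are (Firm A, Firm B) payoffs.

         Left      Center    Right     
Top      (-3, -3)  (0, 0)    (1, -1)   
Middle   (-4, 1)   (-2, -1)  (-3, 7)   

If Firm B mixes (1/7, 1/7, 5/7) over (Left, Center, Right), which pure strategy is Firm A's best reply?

Top

Firm A's best reply maximizes expected payoff against the mix.
Top: (1/7)·(-3) + (1/7)·0 + (5/7)·1 = 2/7
Middle: (1/7)·(-4) + (1/7)·(-2) + (5/7)·(-3) = -3
Highest expected payoff is 2/7, from Top.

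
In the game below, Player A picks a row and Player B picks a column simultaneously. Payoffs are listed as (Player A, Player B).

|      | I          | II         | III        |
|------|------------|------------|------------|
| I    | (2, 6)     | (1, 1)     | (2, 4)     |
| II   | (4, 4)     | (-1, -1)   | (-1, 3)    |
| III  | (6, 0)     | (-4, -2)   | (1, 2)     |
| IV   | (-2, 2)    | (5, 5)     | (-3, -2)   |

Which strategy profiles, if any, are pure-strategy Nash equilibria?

Check mutual best responses: a cell is a NE iff neither player can gain by unilaterally deviating.
Player A's best responses — vs I: III (payoff 6); vs II: IV (payoff 5); vs III: I (payoff 2).
Player B's best responses — vs I: I (payoff 6); vs II: I (payoff 4); vs III: III (payoff 2); vs IV: II (payoff 5).
The only mutual best response is (IV, II); neither player gains by switching there.

(IV, II)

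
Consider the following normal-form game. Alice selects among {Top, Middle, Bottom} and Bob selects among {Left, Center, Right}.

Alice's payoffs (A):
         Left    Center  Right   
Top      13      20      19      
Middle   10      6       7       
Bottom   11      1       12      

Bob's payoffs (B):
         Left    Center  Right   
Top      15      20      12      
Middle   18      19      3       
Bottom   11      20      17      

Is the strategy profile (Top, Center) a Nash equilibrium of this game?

Yes

Holding Bob at Center: Alice gets 20 from Top, versus 6 from Middle, 1 from Bottom. No profitable deviation for Alice.
Holding Alice at Top: Bob gets 20 from Center, versus 15 from Left, 12 from Right. No profitable deviation for Bob either.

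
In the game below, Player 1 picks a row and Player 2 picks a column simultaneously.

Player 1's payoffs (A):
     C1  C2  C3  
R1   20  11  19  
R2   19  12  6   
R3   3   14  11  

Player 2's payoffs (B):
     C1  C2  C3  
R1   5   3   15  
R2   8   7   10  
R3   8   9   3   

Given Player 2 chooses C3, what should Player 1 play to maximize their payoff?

With Player 2 fixed at C3, Player 1's payoffs are: R1 → 19, R2 → 6, R3 → 11.
The maximum is 19, achieved by R1.

R1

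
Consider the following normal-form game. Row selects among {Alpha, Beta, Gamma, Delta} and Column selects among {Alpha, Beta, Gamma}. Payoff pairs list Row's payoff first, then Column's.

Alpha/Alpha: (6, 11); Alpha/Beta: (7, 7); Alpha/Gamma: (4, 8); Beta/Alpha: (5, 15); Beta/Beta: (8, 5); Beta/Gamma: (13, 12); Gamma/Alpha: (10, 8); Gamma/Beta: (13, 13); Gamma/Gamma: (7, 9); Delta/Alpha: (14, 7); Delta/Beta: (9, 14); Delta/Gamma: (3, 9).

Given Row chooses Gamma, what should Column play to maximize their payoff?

With Row fixed at Gamma, Column's payoffs are: Alpha → 8, Beta → 13, Gamma → 9.
The maximum is 13, achieved by Beta.

Beta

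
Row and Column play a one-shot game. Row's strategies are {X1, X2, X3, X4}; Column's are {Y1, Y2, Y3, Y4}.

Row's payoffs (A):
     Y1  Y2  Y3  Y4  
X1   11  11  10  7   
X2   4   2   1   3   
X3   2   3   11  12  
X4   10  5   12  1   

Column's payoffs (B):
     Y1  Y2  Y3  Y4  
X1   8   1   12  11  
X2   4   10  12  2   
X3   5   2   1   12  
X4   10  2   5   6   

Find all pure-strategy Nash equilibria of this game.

Check mutual best responses: a cell is a NE iff neither player can gain by unilaterally deviating.
Row's best responses — vs Y1: X1 (payoff 11); vs Y2: X1 (payoff 11); vs Y3: X4 (payoff 12); vs Y4: X3 (payoff 12).
Column's best responses — vs X1: Y3 (payoff 12); vs X2: Y3 (payoff 12); vs X3: Y4 (payoff 12); vs X4: Y1 (payoff 10).
The only mutual best response is (X3, Y4); neither player gains by switching there.

(X3, Y4)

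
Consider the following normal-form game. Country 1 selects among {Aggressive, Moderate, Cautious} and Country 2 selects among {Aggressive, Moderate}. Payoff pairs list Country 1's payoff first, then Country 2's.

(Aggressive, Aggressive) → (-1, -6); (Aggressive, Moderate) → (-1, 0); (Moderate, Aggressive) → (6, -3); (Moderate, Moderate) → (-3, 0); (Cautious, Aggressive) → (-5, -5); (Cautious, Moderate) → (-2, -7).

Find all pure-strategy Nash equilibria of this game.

(Aggressive, Moderate)

Check mutual best responses: a cell is a NE iff neither player can gain by unilaterally deviating.
Country 1's best responses — vs Aggressive: Moderate (payoff 6); vs Moderate: Aggressive (payoff -1).
Country 2's best responses — vs Aggressive: Moderate (payoff 0); vs Moderate: Moderate (payoff 0); vs Cautious: Aggressive (payoff -5).
The only mutual best response is (Aggressive, Moderate); neither player gains by switching there.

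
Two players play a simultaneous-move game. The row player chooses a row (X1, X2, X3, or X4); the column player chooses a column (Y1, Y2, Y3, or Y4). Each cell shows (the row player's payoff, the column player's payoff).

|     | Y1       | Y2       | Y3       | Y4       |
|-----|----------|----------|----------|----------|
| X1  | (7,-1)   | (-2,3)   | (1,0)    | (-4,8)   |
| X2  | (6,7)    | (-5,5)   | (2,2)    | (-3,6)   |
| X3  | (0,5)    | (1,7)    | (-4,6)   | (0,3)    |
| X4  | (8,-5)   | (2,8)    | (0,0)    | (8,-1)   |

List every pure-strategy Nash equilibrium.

Check mutual best responses: a cell is a NE iff neither player can gain by unilaterally deviating.
The row player's best responses — vs Y1: X4 (payoff 8); vs Y2: X4 (payoff 2); vs Y3: X2 (payoff 2); vs Y4: X4 (payoff 8).
The column player's best responses — vs X1: Y4 (payoff 8); vs X2: Y1 (payoff 7); vs X3: Y2 (payoff 7); vs X4: Y2 (payoff 8).
The only mutual best response is (X4, Y2); neither player gains by switching there.

(X4, Y2)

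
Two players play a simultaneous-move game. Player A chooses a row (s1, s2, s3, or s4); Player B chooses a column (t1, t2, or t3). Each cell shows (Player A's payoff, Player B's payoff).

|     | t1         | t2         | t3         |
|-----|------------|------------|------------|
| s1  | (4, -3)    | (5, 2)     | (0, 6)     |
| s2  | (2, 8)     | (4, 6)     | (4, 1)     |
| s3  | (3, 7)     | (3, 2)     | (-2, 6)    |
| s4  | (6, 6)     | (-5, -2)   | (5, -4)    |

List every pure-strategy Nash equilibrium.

(s4, t1)

Check mutual best responses: a cell is a NE iff neither player can gain by unilaterally deviating.
Player A's best responses — vs t1: s4 (payoff 6); vs t2: s1 (payoff 5); vs t3: s4 (payoff 5).
Player B's best responses — vs s1: t3 (payoff 6); vs s2: t1 (payoff 8); vs s3: t1 (payoff 7); vs s4: t1 (payoff 6).
The only mutual best response is (s4, t1); neither player gains by switching there.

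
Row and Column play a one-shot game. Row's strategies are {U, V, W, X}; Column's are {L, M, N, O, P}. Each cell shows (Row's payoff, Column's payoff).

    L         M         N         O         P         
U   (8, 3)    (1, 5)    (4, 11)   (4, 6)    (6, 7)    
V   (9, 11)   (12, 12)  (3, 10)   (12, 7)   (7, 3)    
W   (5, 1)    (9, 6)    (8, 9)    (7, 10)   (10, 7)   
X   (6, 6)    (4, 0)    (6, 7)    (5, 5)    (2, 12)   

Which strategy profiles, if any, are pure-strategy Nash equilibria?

A profile is a Nash equilibrium when each player is best-responding to the other.
Row's best responses — vs L: V (payoff 9); vs M: V (payoff 12); vs N: W (payoff 8); vs O: V (payoff 12); vs P: W (payoff 10).
Column's best responses — vs U: N (payoff 11); vs V: M (payoff 12); vs W: O (payoff 10); vs X: P (payoff 12).
The only mutual best response is (V, M); neither player gains by switching there.

(V, M)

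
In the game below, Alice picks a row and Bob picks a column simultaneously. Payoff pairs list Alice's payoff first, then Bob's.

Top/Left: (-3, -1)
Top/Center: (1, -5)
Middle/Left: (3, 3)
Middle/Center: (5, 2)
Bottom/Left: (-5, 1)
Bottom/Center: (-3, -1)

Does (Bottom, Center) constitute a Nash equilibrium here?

No

Holding Bob at Center: Alice gets -3 from Bottom but could get 5 by switching to Middle. Alice has a profitable deviation.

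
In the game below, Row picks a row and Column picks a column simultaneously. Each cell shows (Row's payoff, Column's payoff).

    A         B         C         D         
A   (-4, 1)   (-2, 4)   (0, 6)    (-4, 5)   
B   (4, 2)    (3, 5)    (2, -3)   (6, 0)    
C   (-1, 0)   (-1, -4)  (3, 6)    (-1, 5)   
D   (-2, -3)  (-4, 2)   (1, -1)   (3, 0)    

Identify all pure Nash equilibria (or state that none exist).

Check mutual best responses: a cell is a NE iff neither player can gain by unilaterally deviating.
Row's best responses — vs A: B (payoff 4); vs B: B (payoff 3); vs C: C (payoff 3); vs D: B (payoff 6).
Column's best responses — vs A: C (payoff 6); vs B: B (payoff 5); vs C: C (payoff 6); vs D: B (payoff 2).
Mutual best responses occur at (B, B) and (C, C); at each, neither player gains by switching.

(B, B) and (C, C)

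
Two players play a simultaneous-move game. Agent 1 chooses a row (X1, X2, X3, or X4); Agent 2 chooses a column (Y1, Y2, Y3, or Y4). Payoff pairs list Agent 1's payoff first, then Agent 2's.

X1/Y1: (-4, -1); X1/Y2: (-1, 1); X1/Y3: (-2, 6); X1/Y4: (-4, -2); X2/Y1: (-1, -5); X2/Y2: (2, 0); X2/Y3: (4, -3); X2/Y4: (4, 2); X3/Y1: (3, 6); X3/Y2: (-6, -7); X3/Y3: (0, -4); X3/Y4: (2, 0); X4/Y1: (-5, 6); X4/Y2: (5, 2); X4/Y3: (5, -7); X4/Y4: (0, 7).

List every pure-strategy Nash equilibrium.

(X2, Y4) and (X3, Y1)

Find each player's best response to every opponent strategy; NE are the intersections.
Agent 1's best responses — vs Y1: X3 (payoff 3); vs Y2: X4 (payoff 5); vs Y3: X4 (payoff 5); vs Y4: X2 (payoff 4).
Agent 2's best responses — vs X1: Y3 (payoff 6); vs X2: Y4 (payoff 2); vs X3: Y1 (payoff 6); vs X4: Y4 (payoff 7).
Mutual best responses occur at (X2, Y4) and (X3, Y1); at each, neither player gains by switching.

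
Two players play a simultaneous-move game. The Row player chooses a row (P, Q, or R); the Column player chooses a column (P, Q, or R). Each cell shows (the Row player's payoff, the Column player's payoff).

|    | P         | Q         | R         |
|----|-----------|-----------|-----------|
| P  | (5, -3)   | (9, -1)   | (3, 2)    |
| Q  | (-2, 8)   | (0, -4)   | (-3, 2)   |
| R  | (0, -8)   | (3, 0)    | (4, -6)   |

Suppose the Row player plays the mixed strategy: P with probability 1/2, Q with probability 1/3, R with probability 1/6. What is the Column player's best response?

R

The Column player's best reply maximizes expected payoff against the mix.
P: (1/2)·(-3) + (1/3)·8 + (1/6)·(-8) = -1/6
Q: (1/2)·(-1) + (1/3)·(-4) + (1/6)·0 = -11/6
R: (1/2)·2 + (1/3)·2 + (1/6)·(-6) = 2/3
Highest expected payoff is 2/3, from R.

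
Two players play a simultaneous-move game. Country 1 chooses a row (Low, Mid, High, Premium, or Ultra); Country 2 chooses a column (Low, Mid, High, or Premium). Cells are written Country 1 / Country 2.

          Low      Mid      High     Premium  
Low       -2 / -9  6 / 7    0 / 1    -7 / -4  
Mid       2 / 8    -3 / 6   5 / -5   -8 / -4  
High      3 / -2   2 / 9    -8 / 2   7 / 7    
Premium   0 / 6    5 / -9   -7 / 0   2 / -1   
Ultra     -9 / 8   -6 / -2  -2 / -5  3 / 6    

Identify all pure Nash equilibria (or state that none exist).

(Low, Mid)

Find each player's best response to every opponent strategy; NE are the intersections.
Country 1's best responses — vs Low: High (payoff 3); vs Mid: Low (payoff 6); vs High: Mid (payoff 5); vs Premium: High (payoff 7).
Country 2's best responses — vs Low: Mid (payoff 7); vs Mid: Low (payoff 8); vs High: Mid (payoff 9); vs Premium: Low (payoff 6); vs Ultra: Low (payoff 8).
The only mutual best response is (Low, Mid); neither player gains by switching there.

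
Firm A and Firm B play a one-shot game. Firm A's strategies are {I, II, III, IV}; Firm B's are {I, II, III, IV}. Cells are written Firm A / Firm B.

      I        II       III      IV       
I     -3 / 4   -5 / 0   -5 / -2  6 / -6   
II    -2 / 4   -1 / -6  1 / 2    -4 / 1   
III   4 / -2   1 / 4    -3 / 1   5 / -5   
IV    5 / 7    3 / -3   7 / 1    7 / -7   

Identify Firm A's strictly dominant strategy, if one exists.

Check whether one of Firm A's strategies beats all alternatives regardless of what the opponent does.
IV strictly dominates: vs I: 5 > each of {-3, -2, 4}; vs II: 3 > each of {-5, -1, 1}; vs III: 7 > each of {-5, 1, -3}; vs IV: 7 > each of {6, -4, 5}.

IV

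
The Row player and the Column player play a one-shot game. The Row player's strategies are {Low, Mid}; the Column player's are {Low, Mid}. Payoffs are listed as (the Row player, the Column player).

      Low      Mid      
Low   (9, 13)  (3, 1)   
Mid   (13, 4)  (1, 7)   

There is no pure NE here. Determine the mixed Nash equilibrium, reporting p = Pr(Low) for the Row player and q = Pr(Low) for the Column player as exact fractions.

Each player's mixing probability is pinned down by making the *other* player indifferent.
The Column player indifferent between Low and Mid: p·13 + (1−p)·4 = p·1 + (1−p)·7 ⟹ 4 + 9p = 7 + (-6)p ⟹ p = 1/5.
The Row player indifferent between Low and Mid: q·9 + (1−q)·3 = q·13 + (1−q)·1 ⟹ 3 + 6q = 1 + 12q ⟹ q = 1/3.

p = 1/5, q = 1/3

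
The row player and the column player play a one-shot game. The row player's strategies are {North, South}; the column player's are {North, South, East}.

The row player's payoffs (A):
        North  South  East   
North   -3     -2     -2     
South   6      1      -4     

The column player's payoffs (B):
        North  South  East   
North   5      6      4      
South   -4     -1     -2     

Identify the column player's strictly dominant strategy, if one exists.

South

Check whether one of the column player's strategies beats all alternatives regardless of what the opponent does.
South strictly dominates: vs North: 6 > each of {5, 4}; vs South: -1 > each of {-4, -2}.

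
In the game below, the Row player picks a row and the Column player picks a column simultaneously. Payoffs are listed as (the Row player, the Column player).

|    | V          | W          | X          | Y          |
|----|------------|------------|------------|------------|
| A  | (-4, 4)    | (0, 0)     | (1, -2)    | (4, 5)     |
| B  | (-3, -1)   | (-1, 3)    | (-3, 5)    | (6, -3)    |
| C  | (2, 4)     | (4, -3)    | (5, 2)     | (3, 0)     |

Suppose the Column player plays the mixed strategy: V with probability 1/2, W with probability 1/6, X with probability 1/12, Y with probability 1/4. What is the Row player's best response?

C

Compute the Row player's expected payoff from each pure strategy against the given mix.
A: (1/2)·(-4) + (1/6)·0 + (1/12)·1 + (1/4)·4 = -11/12
B: (1/2)·(-3) + (1/6)·(-1) + (1/12)·(-3) + (1/4)·6 = -5/12
C: (1/2)·2 + (1/6)·4 + (1/12)·5 + (1/4)·3 = 17/6
Highest expected payoff is 17/6, from C.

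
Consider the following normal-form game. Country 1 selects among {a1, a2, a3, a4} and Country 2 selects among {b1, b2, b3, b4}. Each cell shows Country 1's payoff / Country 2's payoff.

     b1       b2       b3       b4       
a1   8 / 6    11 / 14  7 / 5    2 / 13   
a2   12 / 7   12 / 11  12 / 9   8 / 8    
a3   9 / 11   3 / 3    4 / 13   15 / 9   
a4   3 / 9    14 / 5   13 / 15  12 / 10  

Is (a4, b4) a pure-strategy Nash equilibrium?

Holding Country 2 at b4: Country 1 gets 12 from a4 but could get 15 by switching to a3. Country 1 has a profitable deviation.

No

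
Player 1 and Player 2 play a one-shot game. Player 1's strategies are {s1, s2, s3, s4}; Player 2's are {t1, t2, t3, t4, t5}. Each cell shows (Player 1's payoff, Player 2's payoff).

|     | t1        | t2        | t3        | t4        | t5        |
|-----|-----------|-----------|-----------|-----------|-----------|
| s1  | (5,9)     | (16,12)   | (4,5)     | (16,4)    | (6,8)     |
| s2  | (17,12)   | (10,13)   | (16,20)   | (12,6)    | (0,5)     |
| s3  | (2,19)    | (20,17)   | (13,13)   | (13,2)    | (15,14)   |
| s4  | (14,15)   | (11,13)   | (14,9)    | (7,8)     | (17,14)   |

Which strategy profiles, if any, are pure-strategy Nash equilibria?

(s2, t3)

Check mutual best responses: a cell is a NE iff neither player can gain by unilaterally deviating.
Player 1's best responses — vs t1: s2 (payoff 17); vs t2: s3 (payoff 20); vs t3: s2 (payoff 16); vs t4: s1 (payoff 16); vs t5: s4 (payoff 17).
Player 2's best responses — vs s1: t2 (payoff 12); vs s2: t3 (payoff 20); vs s3: t1 (payoff 19); vs s4: t1 (payoff 15).
The only mutual best response is (s2, t3); neither player gains by switching there.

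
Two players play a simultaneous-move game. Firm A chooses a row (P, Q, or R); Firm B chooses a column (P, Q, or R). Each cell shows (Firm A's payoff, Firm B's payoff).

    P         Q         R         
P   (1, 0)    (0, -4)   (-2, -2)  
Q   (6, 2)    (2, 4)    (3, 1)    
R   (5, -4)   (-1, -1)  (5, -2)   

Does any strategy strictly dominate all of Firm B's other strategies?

Check whether one of Firm B's strategies beats all alternatives regardless of what the opponent does.
P is not dominant: against Q, Q gives 4 > 2.
Q is not dominant: against P, P gives 0 > -4.
R is not dominant: against P, P gives 0 > -2.
No single strategy is best against every opponent action.

None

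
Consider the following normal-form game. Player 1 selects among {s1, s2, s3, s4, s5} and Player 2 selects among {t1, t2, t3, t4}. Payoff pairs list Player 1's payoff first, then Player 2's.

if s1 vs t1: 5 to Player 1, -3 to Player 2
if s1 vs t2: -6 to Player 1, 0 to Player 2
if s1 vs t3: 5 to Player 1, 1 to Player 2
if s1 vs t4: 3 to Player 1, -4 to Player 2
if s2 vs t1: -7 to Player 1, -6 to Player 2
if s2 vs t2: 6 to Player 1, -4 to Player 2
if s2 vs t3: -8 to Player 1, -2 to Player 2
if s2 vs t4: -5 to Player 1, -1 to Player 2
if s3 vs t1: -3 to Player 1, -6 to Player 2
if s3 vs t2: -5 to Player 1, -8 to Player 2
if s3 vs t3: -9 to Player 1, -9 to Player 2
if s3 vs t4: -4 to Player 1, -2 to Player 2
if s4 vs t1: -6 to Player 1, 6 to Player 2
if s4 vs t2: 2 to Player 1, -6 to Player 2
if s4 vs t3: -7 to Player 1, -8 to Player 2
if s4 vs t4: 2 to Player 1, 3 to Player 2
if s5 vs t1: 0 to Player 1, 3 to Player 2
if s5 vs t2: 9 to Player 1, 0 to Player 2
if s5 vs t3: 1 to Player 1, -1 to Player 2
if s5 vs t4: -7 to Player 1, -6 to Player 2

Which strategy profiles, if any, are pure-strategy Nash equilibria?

(s1, t3)

Check mutual best responses: a cell is a NE iff neither player can gain by unilaterally deviating.
Player 1's best responses — vs t1: s1 (payoff 5); vs t2: s5 (payoff 9); vs t3: s1 (payoff 5); vs t4: s1 (payoff 3).
Player 2's best responses — vs s1: t3 (payoff 1); vs s2: t4 (payoff -1); vs s3: t4 (payoff -2); vs s4: t1 (payoff 6); vs s5: t1 (payoff 3).
The only mutual best response is (s1, t3); neither player gains by switching there.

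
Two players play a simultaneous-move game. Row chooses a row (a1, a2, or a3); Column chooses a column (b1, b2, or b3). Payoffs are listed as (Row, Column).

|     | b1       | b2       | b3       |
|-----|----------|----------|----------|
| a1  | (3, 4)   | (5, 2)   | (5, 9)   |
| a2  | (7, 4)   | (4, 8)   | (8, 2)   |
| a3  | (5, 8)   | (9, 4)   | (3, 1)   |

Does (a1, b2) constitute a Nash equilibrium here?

No

Holding Column at b2: Row gets 5 from a1 but could get 9 by switching to a3. Row has a profitable deviation.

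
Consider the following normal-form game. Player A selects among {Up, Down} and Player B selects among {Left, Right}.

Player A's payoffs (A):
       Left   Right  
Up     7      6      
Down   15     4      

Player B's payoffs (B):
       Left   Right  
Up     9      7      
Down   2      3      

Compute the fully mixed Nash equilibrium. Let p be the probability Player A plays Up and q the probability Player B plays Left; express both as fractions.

In a mixed NE each player is indifferent between their pure strategies, so the opponent's mix sets the indifference.
Player B indifferent between Left and Right: p·9 + (1−p)·2 = p·7 + (1−p)·3 ⟹ 2 + 7p = 3 + 4p ⟹ p = 1/3.
Player A indifferent between Up and Down: q·7 + (1−q)·6 = q·15 + (1−q)·4 ⟹ 6 + 1q = 4 + 11q ⟹ q = 1/5.

p = 1/3, q = 1/5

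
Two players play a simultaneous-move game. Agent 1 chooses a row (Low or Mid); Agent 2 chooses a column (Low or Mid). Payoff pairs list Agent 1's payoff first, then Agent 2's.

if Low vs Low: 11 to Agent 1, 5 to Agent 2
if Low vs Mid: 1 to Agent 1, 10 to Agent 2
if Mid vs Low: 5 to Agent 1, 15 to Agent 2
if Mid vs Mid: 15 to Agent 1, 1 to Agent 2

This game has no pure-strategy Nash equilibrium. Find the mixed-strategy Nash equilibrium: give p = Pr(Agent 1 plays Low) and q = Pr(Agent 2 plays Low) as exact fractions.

p = 14/19, q = 7/10

Each player's mixing probability is pinned down by making the *other* player indifferent.
Agent 2 indifferent between Low and Mid: p·5 + (1−p)·15 = p·10 + (1−p)·1 ⟹ 15 + (-10)p = 1 + 9p ⟹ p = 14/19.
Agent 1 indifferent between Low and Mid: q·11 + (1−q)·1 = q·5 + (1−q)·15 ⟹ 1 + 10q = 15 + (-10)q ⟹ q = 7/10.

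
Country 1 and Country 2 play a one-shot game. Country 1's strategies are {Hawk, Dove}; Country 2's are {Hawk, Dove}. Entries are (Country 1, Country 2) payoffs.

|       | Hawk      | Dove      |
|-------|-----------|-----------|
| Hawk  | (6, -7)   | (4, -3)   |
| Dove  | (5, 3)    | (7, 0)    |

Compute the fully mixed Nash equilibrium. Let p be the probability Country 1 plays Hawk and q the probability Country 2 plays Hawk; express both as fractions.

p = 3/7, q = 3/4

Each player's mixing probability is pinned down by making the *other* player indifferent.
Country 2 indifferent between Hawk and Dove: p·(-7) + (1−p)·3 = p·(-3) + (1−p)·0 ⟹ 3 + (-10)p = 0 + (-3)p ⟹ p = 3/7.
Country 1 indifferent between Hawk and Dove: q·6 + (1−q)·4 = q·5 + (1−q)·7 ⟹ 4 + 2q = 7 + (-2)q ⟹ q = 3/4.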